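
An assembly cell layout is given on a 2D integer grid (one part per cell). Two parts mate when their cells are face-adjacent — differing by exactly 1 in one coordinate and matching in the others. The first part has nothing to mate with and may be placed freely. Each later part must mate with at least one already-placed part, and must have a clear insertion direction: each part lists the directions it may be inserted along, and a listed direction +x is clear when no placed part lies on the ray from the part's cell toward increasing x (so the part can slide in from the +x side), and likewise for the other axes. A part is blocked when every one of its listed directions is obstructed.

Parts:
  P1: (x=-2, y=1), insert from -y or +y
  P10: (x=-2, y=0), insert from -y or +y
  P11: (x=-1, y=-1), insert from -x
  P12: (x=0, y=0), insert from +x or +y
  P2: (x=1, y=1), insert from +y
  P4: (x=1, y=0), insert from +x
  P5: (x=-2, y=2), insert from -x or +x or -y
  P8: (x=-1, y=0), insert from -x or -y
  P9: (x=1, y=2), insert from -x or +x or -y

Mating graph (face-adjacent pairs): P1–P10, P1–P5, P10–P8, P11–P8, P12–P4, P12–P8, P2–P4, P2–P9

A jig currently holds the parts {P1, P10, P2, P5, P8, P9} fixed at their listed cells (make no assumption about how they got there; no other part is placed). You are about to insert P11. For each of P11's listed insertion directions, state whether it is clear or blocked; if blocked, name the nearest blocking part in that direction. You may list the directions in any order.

-x: clear

-x: ray from P11(-1, -1) has no placed part ⇒ clear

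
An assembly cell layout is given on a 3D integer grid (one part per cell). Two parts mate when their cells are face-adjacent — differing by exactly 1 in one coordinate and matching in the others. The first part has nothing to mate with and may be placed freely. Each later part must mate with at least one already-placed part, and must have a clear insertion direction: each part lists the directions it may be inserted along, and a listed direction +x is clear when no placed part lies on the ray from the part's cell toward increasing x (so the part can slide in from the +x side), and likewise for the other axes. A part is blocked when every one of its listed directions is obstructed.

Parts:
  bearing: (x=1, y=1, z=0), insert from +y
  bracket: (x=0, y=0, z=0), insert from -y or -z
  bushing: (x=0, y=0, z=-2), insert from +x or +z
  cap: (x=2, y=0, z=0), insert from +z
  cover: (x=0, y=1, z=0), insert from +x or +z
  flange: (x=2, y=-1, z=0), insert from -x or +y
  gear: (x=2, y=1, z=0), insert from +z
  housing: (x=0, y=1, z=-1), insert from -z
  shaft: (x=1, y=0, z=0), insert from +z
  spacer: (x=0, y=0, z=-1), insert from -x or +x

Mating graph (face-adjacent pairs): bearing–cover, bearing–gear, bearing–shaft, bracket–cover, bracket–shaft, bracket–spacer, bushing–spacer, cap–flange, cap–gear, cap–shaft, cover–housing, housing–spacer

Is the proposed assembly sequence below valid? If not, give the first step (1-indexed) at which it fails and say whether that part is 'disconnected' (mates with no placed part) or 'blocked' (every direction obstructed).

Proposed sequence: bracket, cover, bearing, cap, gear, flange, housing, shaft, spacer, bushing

Invalid at step 4 (disconnected)

1. bracket@(0, 0, 0) [-y clear] — {bracket}
2. cover@(0, 1, 0) [+x clear] — {bracket, cover}
3. bearing@(1, 1, 0) [+y clear] — {bearing, bracket, cover}
4. cap@(2, 0, 0) — no placed neighbour ⇒ disconnected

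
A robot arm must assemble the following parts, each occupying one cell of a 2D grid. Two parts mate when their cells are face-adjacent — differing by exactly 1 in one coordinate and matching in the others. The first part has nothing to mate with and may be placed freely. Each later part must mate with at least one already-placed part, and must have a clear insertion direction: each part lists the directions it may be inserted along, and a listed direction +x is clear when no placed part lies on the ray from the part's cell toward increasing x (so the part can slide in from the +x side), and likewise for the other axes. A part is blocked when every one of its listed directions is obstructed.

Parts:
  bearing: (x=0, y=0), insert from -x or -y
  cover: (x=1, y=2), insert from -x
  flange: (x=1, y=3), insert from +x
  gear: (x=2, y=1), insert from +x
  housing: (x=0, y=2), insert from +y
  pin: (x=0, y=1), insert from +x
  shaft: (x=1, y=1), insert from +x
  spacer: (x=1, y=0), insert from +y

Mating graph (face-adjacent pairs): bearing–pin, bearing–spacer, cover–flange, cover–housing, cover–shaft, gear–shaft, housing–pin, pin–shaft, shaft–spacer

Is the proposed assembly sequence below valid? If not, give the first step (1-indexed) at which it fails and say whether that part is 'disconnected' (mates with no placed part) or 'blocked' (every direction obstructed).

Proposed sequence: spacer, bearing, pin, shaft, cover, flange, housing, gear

1. spacer@(1, 0) [+y clear] — {spacer}
2. bearing@(0, 0) [-x clear] — {bearing, spacer}
3. pin@(0, 1) [+x clear] — {bearing, pin, spacer}
4. shaft@(1, 1) [+x clear] — {bearing, pin, shaft, spacer}
5. cover@(1, 2) [-x clear] — {bearing, cover, pin, shaft, spacer}
6. flange@(1, 3) [+x clear] — {bearing, cover, flange, pin, shaft, spacer}
7. housing@(0, 2) [+y clear] — {bearing, cover, flange, housing, pin, shaft, spacer}
8. gear@(2, 1) [+x clear] — {bearing, cover, flange, gear, housing, pin, shaft, spacer}

Valid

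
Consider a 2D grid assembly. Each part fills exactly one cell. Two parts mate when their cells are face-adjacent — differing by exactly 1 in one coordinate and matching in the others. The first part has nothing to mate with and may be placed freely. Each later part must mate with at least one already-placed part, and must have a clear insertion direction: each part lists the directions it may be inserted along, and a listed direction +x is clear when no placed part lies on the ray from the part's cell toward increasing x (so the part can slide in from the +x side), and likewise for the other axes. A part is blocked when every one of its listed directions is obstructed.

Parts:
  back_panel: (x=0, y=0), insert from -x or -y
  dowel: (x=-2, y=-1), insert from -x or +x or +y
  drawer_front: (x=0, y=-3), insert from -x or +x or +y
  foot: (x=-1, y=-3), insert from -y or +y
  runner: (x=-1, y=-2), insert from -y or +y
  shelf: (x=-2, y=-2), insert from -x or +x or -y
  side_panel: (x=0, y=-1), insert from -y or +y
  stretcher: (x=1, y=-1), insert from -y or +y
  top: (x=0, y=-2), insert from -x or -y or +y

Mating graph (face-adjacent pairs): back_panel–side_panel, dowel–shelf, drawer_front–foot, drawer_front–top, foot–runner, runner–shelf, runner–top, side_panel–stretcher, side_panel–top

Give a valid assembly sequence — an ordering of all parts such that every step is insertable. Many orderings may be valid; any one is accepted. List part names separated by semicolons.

1. drawer_front@(0, -3) [-x clear] — {drawer_front}
2. foot@(-1, -3) [-y clear] — {drawer_front, foot}
3. top@(0, -2) [-x clear] — {drawer_front, foot, top}
4. side_panel@(0, -1) [+y clear] — {drawer_front, foot, side_panel, top}
5. runner@(-1, -2) [+y clear] — {drawer_front, foot, runner, side_panel, top}
6. shelf@(-2, -2) [-x clear] — {drawer_front, foot, runner, shelf, side_panel, top}
7. dowel@(-2, -1) [-x clear] — {dowel, drawer_front, foot, runner, shelf, side_panel, top}
8. stretcher@(1, -1) [-y clear] — {dowel, drawer_front, foot, runner, shelf, side_panel, stretcher, top}
9. back_panel@(0, 0) [-x clear] — {back_panel, dowel, drawer_front, foot, runner, shelf, side_panel, stretcher, top}

drawer_front; foot; top; side_panel; runner; shelf; dowel; stretcher; back_panel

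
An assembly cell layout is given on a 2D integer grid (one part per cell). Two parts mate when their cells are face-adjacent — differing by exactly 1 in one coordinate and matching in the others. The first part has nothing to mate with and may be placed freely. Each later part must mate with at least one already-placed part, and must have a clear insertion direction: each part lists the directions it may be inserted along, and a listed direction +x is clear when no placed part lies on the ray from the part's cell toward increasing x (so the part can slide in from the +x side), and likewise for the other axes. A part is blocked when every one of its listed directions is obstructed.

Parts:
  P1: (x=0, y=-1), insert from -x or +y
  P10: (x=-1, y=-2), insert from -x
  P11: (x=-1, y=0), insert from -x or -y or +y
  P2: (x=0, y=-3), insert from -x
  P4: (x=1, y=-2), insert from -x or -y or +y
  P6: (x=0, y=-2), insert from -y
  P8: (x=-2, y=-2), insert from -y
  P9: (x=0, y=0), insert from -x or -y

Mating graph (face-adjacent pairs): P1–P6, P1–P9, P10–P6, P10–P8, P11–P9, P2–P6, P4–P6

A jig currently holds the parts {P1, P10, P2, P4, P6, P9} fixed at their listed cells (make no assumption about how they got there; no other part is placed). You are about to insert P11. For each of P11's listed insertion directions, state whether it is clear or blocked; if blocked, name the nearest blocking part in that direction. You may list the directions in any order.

-x: ray from P11(-1, 0) has no placed part ⇒ clear
-y: nearest on ray is P10@(-1, -2) ⇒ blocked
+y: ray from P11(-1, 0) has no placed part ⇒ clear

+y: clear; -x: clear; -y: blocked by P10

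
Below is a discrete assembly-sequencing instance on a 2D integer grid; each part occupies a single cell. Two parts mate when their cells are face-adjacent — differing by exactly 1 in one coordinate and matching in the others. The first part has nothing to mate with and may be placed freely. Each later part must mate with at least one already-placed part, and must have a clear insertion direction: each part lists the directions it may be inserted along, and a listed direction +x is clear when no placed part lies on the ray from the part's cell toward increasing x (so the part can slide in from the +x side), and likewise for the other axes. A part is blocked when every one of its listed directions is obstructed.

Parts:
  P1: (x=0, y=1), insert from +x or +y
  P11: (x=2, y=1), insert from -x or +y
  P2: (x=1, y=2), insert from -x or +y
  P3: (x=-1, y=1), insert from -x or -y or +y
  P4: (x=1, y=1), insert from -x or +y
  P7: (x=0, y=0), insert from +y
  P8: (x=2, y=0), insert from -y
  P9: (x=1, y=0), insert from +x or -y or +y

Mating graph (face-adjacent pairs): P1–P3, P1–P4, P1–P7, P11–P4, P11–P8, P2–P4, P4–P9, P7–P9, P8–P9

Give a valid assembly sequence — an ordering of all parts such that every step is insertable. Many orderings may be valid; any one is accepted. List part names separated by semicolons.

P2; P4; P11; P9; P7; P1; P3; P8

1. P2@(1, 2) [-x clear] — {P2}
2. P4@(1, 1) [-x clear] — {P2, P4}
3. P11@(2, 1) [+y clear] — {P11, P2, P4}
4. P9@(1, 0) [+x clear] — {P11, P2, P4, P9}
5. P7@(0, 0) [+y clear] — {P11, P2, P4, P7, P9}
6. P1@(0, 1) [+y clear] — {P1, P11, P2, P4, P7, P9}
7. P3@(-1, 1) [-x clear] — {P1, P11, P2, P3, P4, P7, P9}
8. P8@(2, 0) [-y clear] — {P1, P11, P2, P3, P4, P7, P8, P9}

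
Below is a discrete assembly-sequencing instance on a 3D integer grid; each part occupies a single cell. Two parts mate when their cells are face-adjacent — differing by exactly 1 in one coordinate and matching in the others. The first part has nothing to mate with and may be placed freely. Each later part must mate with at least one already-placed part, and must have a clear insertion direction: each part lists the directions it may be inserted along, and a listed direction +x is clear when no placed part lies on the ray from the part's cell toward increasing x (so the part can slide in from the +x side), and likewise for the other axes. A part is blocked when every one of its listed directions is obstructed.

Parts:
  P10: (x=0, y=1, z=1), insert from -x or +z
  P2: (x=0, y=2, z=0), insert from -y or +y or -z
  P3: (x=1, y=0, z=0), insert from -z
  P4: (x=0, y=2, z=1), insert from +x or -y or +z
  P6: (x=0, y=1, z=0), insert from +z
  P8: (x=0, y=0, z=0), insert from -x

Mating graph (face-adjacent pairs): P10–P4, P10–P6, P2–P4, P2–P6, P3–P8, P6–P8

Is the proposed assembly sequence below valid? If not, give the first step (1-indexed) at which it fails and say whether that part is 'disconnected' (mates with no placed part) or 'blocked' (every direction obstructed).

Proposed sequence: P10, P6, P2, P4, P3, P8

Invalid at step 2 (blocked)

1. P10@(0, 1, 1) [-x clear] — {P10}
2. P6@(0, 1, 0) — +z all obstructed ⇒ blocked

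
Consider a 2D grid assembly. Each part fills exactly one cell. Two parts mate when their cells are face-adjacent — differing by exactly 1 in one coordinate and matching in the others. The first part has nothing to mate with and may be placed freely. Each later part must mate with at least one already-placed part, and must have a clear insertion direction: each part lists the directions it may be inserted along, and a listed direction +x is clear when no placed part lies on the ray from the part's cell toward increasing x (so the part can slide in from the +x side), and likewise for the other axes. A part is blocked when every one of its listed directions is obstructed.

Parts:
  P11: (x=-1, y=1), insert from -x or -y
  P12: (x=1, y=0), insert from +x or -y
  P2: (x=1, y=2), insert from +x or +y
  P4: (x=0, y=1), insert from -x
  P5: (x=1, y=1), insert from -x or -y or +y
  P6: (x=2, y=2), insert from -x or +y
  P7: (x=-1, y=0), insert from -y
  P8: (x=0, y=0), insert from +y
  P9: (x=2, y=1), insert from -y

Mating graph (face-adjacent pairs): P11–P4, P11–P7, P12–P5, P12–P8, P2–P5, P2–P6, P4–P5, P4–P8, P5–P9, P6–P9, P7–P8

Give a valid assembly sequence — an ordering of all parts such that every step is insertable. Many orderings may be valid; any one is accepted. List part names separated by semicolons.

P12; P8; P4; P11; P7; P5; P9; P6; P2

1. P12@(1, 0) [+x clear] — {P12}
2. P8@(0, 0) [+y clear] — {P12, P8}
3. P4@(0, 1) [-x clear] — {P12, P4, P8}
4. P11@(-1, 1) [-x clear] — {P11, P12, P4, P8}
5. P7@(-1, 0) [-y clear] — {P11, P12, P4, P7, P8}
6. P5@(1, 1) [+y clear] — {P11, P12, P4, P5, P7, P8}
7. P9@(2, 1) [-y clear] — {P11, P12, P4, P5, P7, P8, P9}
8. P6@(2, 2) [-x clear] — {P11, P12, P4, P5, P6, P7, P8, P9}
9. P2@(1, 2) [+y clear] — {P11, P12, P2, P4, P5, P6, P7, P8, P9}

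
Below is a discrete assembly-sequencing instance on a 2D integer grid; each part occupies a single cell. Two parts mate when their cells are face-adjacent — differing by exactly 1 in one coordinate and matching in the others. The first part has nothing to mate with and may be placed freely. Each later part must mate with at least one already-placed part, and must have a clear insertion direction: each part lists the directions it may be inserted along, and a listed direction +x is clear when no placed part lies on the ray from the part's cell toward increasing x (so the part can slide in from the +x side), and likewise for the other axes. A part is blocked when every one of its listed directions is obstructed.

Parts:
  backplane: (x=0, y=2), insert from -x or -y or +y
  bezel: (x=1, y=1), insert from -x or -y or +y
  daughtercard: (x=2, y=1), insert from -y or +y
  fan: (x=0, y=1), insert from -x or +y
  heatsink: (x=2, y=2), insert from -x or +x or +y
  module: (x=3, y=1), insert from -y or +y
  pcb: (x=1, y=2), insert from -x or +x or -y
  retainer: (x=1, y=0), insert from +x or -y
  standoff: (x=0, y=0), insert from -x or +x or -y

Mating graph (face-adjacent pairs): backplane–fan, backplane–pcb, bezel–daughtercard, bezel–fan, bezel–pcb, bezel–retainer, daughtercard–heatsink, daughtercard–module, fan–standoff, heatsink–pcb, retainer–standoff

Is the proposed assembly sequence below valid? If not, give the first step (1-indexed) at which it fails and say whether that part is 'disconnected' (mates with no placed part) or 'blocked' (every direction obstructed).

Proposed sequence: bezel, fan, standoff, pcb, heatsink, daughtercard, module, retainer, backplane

Valid

1. bezel@(1, 1) [-x clear] — {bezel}
2. fan@(0, 1) [-x clear] — {bezel, fan}
3. standoff@(0, 0) [-x clear] — {bezel, fan, standoff}
4. pcb@(1, 2) [-x clear] — {bezel, fan, pcb, standoff}
5. heatsink@(2, 2) [+x clear] — {bezel, fan, heatsink, pcb, standoff}
6. daughtercard@(2, 1) [-y clear] — {bezel, daughtercard, fan, heatsink, pcb, standoff}
7. module@(3, 1) [-y clear] — {bezel, daughtercard, fan, heatsink, module, pcb, standoff}
8. retainer@(1, 0) [+x clear] — {bezel, daughtercard, fan, heatsink, module, pcb, retainer, standoff}
9. backplane@(0, 2) [-x clear] — {backplane, bezel, daughtercard, fan, heatsink, module, pcb, retainer, standoff}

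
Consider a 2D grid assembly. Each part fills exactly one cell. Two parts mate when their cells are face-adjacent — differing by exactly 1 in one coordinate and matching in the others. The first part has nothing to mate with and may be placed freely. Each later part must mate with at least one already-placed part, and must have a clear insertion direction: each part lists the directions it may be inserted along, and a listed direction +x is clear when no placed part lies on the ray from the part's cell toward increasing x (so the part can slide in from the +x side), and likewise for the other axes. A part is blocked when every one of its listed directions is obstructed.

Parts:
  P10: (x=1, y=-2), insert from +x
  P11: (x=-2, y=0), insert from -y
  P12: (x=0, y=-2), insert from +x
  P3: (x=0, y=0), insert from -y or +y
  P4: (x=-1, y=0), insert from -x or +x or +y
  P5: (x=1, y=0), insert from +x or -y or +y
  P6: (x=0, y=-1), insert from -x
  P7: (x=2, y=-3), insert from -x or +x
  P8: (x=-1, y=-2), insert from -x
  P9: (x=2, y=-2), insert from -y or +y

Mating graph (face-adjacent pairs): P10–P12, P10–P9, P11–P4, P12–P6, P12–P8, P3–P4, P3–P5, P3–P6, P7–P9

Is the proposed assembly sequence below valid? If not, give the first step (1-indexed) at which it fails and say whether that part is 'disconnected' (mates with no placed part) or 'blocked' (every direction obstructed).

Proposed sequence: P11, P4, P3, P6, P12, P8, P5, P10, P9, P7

Valid

1. P11@(-2, 0) [-y clear] — {P11}
2. P4@(-1, 0) [+x clear] — {P11, P4}
3. P3@(0, 0) [-y clear] — {P11, P3, P4}
4. P6@(0, -1) [-x clear] — {P11, P3, P4, P6}
5. P12@(0, -2) [+x clear] — {P11, P12, P3, P4, P6}
6. P8@(-1, -2) [-x clear] — {P11, P12, P3, P4, P6, P8}
7. P5@(1, 0) [+x clear] — {P11, P12, P3, P4, P5, P6, P8}
8. P10@(1, -2) [+x clear] — {P10, P11, P12, P3, P4, P5, P6, P8}
9. P9@(2, -2) [-y clear] — {P10, P11, P12, P3, P4, P5, P6, P8, P9}
10. P7@(2, -3) [-x clear] — {P10, P11, P12, P3, P4, P5, P6, P7, P8, P9}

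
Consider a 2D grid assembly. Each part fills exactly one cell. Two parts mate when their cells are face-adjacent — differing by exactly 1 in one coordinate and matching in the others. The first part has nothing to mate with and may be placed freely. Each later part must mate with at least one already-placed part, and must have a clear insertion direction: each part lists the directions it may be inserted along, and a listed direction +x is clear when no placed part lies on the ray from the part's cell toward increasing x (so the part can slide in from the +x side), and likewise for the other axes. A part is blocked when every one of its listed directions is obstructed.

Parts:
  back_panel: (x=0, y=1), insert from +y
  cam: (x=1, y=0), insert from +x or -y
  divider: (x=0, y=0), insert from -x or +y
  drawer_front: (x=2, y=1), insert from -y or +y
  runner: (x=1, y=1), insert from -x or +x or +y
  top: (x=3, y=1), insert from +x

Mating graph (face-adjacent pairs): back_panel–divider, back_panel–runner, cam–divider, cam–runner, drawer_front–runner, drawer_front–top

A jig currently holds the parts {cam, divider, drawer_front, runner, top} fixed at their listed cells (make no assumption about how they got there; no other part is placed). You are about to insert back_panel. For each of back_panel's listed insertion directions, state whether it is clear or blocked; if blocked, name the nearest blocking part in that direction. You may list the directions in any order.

+y: ray from back_panel(0, 1) has no placed part ⇒ clear

+y: clear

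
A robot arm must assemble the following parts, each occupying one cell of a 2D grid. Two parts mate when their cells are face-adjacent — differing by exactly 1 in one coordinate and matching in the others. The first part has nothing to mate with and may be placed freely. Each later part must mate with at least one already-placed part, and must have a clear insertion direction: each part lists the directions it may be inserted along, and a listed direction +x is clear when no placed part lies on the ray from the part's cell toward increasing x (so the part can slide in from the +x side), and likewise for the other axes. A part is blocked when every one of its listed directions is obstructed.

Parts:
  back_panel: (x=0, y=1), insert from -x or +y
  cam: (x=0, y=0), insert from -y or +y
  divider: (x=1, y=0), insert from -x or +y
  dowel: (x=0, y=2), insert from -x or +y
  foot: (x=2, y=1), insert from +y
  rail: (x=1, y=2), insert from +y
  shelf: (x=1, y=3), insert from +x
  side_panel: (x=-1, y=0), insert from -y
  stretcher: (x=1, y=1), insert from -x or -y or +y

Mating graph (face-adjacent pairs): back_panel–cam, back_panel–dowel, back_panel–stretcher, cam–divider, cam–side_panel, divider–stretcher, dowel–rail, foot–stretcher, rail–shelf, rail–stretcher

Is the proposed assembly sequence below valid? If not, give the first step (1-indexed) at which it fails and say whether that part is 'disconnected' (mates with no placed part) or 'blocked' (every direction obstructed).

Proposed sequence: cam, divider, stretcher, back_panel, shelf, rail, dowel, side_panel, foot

1. cam@(0, 0) [-y clear] — {cam}
2. divider@(1, 0) [+y clear] — {cam, divider}
3. stretcher@(1, 1) [-x clear] — {cam, divider, stretcher}
4. back_panel@(0, 1) [-x clear] — {back_panel, cam, divider, stretcher}
5. shelf@(1, 3) — no placed neighbour ⇒ disconnected

Invalid at step 5 (disconnected)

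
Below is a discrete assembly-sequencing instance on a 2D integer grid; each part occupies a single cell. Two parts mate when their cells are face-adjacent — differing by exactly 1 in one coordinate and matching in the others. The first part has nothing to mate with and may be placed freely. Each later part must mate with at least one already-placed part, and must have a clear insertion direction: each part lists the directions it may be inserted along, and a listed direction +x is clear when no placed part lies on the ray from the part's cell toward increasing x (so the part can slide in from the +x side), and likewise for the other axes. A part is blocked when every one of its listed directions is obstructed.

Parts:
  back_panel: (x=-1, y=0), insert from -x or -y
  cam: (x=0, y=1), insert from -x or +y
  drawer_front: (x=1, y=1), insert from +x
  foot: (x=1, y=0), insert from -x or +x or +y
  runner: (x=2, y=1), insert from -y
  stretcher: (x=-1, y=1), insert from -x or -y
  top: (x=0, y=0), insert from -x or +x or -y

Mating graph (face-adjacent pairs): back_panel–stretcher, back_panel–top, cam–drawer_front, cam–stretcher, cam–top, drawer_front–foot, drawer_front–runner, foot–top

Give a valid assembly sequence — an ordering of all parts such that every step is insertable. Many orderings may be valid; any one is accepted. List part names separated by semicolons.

top; foot; drawer_front; runner; cam; stretcher; back_panel

1. top@(0, 0) [-x clear] — {top}
2. foot@(1, 0) [+x clear] — {foot, top}
3. drawer_front@(1, 1) [+x clear] — {drawer_front, foot, top}
4. runner@(2, 1) [-y clear] — {drawer_front, foot, runner, top}
5. cam@(0, 1) [-x clear] — {cam, drawer_front, foot, runner, top}
6. stretcher@(-1, 1) [-x clear] — {cam, drawer_front, foot, runner, stretcher, top}
7. back_panel@(-1, 0) [-x clear] — {back_panel, cam, drawer_front, foot, runner, stretcher, top}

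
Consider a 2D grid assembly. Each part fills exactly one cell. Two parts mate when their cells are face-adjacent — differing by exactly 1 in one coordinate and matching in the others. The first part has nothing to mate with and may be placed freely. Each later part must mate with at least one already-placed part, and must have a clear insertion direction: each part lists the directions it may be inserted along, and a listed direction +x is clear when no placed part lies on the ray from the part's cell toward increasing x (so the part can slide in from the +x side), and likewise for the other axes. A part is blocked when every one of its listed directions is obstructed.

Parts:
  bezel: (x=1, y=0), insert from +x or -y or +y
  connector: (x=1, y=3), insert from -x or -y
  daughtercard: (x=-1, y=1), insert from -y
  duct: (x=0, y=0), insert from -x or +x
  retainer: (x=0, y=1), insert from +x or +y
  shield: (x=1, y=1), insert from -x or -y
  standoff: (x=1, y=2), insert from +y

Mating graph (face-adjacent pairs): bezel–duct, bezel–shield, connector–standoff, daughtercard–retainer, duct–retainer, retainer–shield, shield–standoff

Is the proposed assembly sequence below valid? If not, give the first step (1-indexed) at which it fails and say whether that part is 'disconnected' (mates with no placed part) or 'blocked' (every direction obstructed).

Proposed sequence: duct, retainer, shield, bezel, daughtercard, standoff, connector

Valid

1. duct@(0, 0) [-x clear] — {duct}
2. retainer@(0, 1) [+x clear] — {duct, retainer}
3. shield@(1, 1) [-y clear] — {duct, retainer, shield}
4. bezel@(1, 0) [+x clear] — {bezel, duct, retainer, shield}
5. daughtercard@(-1, 1) [-y clear] — {bezel, daughtercard, duct, retainer, shield}
6. standoff@(1, 2) [+y clear] — {bezel, daughtercard, duct, retainer, shield, standoff}
7. connector@(1, 3) [-x clear] — {bezel, connector, daughtercard, duct, retainer, shield, standoff}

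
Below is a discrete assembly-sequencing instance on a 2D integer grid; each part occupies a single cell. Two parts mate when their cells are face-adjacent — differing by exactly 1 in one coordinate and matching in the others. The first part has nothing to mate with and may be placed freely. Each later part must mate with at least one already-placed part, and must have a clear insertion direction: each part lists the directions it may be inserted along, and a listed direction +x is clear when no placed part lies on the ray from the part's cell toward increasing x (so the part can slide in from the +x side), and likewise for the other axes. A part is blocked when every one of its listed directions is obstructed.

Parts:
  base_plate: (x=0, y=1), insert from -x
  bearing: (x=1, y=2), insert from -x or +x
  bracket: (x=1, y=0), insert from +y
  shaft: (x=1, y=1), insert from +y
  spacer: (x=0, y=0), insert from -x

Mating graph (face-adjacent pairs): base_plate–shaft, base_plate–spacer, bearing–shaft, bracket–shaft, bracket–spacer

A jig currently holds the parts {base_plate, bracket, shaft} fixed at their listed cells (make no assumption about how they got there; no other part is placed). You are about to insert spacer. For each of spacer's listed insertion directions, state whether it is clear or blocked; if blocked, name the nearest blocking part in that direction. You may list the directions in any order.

-x: clear

-x: ray from spacer(0, 0) has no placed part ⇒ clear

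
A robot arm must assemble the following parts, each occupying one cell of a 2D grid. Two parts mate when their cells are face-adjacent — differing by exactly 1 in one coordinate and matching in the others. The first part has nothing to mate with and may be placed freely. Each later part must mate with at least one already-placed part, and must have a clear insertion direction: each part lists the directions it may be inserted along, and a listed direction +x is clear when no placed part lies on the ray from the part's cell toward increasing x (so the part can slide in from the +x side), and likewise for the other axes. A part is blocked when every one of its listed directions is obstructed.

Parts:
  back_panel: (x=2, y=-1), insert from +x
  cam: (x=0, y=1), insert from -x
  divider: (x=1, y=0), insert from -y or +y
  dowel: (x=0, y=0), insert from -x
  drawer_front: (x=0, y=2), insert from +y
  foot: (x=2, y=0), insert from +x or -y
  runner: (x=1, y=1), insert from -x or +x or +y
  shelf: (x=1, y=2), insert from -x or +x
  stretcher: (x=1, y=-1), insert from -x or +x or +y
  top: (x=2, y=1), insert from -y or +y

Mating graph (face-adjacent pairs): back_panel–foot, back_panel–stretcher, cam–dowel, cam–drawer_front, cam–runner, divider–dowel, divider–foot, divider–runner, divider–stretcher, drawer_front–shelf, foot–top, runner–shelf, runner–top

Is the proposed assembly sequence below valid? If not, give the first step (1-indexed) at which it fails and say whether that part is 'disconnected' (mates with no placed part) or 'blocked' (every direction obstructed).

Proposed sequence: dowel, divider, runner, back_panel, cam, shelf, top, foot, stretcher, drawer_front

1. dowel@(0, 0) [-x clear] — {dowel}
2. divider@(1, 0) [-y clear] — {divider, dowel}
3. runner@(1, 1) [-x clear] — {divider, dowel, runner}
4. back_panel@(2, -1) — no placed neighbour ⇒ disconnected

Invalid at step 4 (disconnected)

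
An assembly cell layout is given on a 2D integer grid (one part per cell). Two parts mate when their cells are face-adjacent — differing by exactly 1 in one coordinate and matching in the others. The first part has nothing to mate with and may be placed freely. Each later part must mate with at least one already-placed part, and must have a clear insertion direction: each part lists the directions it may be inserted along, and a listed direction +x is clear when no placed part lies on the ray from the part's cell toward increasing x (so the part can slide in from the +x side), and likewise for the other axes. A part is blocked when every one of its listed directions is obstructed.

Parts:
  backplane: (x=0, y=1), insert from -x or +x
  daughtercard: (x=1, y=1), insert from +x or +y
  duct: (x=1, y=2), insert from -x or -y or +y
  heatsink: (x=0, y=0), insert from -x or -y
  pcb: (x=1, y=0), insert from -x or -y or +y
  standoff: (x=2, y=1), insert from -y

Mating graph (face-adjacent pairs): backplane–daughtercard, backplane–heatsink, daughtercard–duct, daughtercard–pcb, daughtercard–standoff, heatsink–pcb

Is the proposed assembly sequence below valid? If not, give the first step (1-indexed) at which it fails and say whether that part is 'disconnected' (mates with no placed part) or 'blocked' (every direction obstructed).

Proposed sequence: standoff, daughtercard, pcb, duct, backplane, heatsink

1. standoff@(2, 1) [-y clear] — {standoff}
2. daughtercard@(1, 1) [+y clear] — {daughtercard, standoff}
3. pcb@(1, 0) [-x clear] — {daughtercard, pcb, standoff}
4. duct@(1, 2) [-x clear] — {daughtercard, duct, pcb, standoff}
5. backplane@(0, 1) [-x clear] — {backplane, daughtercard, duct, pcb, standoff}
6. heatsink@(0, 0) [-x clear] — {backplane, daughtercard, duct, heatsink, pcb, standoff}

Valid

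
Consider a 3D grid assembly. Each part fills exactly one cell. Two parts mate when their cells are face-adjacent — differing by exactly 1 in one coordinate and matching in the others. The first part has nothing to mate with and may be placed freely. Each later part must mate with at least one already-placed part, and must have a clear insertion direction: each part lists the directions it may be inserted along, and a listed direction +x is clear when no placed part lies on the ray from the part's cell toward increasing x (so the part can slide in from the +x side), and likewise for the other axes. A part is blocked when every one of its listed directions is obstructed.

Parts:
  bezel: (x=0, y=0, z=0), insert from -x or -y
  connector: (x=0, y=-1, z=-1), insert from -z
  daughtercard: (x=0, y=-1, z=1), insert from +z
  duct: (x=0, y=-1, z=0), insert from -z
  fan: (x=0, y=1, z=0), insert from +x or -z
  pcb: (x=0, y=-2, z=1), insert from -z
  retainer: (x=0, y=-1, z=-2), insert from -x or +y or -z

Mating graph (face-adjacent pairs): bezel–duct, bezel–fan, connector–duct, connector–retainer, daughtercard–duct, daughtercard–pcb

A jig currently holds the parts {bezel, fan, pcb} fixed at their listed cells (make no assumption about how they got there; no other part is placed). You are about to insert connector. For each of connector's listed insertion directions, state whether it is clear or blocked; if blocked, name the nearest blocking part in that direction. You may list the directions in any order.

-z: clear

-z: ray from connector(0, -1, -1) has no placed part ⇒ clear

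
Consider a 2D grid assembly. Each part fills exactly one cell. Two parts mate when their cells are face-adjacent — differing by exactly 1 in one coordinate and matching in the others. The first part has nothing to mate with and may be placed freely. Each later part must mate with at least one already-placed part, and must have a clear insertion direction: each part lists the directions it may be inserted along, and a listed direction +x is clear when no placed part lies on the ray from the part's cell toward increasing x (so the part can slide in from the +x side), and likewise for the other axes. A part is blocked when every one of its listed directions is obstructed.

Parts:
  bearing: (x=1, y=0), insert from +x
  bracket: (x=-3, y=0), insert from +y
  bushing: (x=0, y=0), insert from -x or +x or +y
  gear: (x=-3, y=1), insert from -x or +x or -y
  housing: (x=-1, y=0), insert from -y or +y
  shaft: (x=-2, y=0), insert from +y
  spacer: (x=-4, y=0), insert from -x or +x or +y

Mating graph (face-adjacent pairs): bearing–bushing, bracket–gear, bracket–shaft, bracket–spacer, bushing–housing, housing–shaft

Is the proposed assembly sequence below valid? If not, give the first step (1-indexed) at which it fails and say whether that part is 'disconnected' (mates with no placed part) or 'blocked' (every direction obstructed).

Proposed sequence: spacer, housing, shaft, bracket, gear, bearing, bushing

1. spacer@(-4, 0) [-x clear] — {spacer}
2. housing@(-1, 0) — no placed neighbour ⇒ disconnected

Invalid at step 2 (disconnected)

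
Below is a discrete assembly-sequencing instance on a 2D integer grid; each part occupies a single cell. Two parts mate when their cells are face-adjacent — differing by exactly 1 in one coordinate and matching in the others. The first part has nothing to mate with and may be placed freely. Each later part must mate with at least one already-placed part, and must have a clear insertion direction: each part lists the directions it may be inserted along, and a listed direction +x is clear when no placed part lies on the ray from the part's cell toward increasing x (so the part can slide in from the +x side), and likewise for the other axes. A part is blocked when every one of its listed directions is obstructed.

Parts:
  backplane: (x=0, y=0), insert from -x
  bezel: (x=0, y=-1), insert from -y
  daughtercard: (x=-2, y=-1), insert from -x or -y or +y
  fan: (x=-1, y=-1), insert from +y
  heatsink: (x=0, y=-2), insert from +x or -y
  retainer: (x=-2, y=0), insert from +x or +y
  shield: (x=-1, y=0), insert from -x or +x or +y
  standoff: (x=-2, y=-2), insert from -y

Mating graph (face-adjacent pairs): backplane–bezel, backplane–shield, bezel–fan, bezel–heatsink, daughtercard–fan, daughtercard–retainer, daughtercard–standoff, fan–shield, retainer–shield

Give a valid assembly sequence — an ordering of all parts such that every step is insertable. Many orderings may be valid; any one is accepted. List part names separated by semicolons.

1. daughtercard@(-2, -1) [-x clear] — {daughtercard}
2. fan@(-1, -1) [+y clear] — {daughtercard, fan}
3. bezel@(0, -1) [-y clear] — {bezel, daughtercard, fan}
4. heatsink@(0, -2) [+x clear] — {bezel, daughtercard, fan, heatsink}
5. backplane@(0, 0) [-x clear] — {backplane, bezel, daughtercard, fan, heatsink}
6. shield@(-1, 0) [-x clear] — {backplane, bezel, daughtercard, fan, heatsink, shield}
7. retainer@(-2, 0) [+y clear] — {backplane, bezel, daughtercard, fan, heatsink, retainer, shield}
8. standoff@(-2, -2) [-y clear] — {backplane, bezel, daughtercard, fan, heatsink, retainer, shield, standoff}

daughtercard; fan; bezel; heatsink; backplane; shield; retainer; standoff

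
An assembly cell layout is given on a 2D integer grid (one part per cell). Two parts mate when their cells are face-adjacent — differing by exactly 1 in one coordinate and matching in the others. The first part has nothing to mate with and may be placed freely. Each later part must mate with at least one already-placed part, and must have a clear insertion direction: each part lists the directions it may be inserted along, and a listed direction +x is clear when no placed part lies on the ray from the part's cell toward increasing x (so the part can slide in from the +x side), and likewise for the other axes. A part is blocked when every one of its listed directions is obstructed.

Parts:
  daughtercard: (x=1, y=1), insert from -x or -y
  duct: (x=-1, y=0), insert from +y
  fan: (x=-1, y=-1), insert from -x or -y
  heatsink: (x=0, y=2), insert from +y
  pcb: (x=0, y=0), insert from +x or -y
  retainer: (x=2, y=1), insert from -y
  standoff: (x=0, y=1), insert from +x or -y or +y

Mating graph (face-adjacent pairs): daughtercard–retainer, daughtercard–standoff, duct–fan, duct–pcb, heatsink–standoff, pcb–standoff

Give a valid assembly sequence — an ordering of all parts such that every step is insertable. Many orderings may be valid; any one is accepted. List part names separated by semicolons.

duct; fan; pcb; standoff; daughtercard; retainer; heatsink

1. duct@(-1, 0) [+y clear] — {duct}
2. fan@(-1, -1) [-x clear] — {duct, fan}
3. pcb@(0, 0) [+x clear] — {duct, fan, pcb}
4. standoff@(0, 1) [+x clear] — {duct, fan, pcb, standoff}
5. daughtercard@(1, 1) [-y clear] — {daughtercard, duct, fan, pcb, standoff}
6. retainer@(2, 1) [-y clear] — {daughtercard, duct, fan, pcb, retainer, standoff}
7. heatsink@(0, 2) [+y clear] — {daughtercard, duct, fan, heatsink, pcb, retainer, standoff}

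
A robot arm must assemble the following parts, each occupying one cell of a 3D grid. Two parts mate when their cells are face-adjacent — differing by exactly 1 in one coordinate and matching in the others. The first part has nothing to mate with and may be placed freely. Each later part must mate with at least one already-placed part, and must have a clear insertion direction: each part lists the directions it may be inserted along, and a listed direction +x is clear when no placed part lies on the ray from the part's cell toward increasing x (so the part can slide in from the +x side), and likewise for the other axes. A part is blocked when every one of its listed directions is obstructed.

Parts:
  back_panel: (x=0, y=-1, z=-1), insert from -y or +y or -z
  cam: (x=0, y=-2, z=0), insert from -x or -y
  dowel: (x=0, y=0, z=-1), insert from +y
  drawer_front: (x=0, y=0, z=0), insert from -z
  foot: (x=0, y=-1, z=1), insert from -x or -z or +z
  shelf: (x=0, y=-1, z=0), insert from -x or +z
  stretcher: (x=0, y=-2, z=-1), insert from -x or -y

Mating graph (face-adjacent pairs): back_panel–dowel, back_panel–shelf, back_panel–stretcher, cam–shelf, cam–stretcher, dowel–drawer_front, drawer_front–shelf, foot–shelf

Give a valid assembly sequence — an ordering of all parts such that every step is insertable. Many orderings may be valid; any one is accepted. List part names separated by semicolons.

1. drawer_front@(0, 0, 0) [-z clear] — {drawer_front}
2. dowel@(0, 0, -1) [+y clear] — {dowel, drawer_front}
3. back_panel@(0, -1, -1) [-y clear] — {back_panel, dowel, drawer_front}
4. shelf@(0, -1, 0) [-x clear] — {back_panel, dowel, drawer_front, shelf}
5. foot@(0, -1, 1) [-x clear] — {back_panel, dowel, drawer_front, foot, shelf}
6. cam@(0, -2, 0) [-x clear] — {back_panel, cam, dowel, drawer_front, foot, shelf}
7. stretcher@(0, -2, -1) [-x clear] — {back_panel, cam, dowel, drawer_front, foot, shelf, stretcher}

drawer_front; dowel; back_panel; shelf; foot; cam; stretcher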